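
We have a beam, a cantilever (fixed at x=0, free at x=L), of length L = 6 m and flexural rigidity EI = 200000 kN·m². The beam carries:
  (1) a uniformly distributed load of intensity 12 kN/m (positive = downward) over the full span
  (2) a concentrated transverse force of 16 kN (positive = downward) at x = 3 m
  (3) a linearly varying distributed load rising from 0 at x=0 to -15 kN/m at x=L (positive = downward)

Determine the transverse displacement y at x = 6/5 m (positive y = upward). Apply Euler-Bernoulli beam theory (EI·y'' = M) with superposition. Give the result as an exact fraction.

y(6/5) = -76689/312500000 m

Load 1 — uniform load w=12 kN/m over full span:
  y_1 = -wx²(x²-4Lx+6L²)/(24EI) = -12·(6/5)²·((6/5)²-4·6·(6/5)+6·6²)/(24·200000) = -10611/15625000 m
Load 2 — point force P=16 kN at a=3 m (b=L-a=3):
  y_2 = -Px²(3a-x)/(6EI)  [x≤a] = -16·(6/5)²·(3·3-(6/5))/(6·200000) = -117/781250 m
Load 3 — triangular load w₀=-15 kN/m (0→w₀ over full span):
  y_3 = (w₀Lx³/12-w₀L²x²/6-w₀x⁵/(120L))/EI = ((-15)·6·(6/5)³/12-(-15)·6²·(6/5)²/6-(-15)·(6/5)⁵/(120·6))/200000 = 182331/312500000 m
Superposition: y = Σ y_i = -76689/312500000 m ≈ -0.000245 m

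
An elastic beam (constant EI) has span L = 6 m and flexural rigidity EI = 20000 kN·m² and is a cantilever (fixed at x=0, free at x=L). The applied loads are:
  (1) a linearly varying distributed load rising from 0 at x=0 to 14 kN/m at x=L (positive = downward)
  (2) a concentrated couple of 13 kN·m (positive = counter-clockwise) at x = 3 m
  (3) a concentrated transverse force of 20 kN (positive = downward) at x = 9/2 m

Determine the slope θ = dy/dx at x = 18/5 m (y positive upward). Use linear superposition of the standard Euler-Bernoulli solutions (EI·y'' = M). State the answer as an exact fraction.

Load 1 — triangular load w₀=14 kN/m (0→w₀ over full span):
  θ_1 = (w₀Lx²/4-w₀L²x/3-w₀x⁴/(24L))/EI = (14·6·(18/5)²/4-14·6²·(18/5)/3-14·(18/5)⁴/(24·6))/20000 = -109053/6250000 rad
Load 2 — applied couple M₀=13 kN·m at a=3 m (b=L-a=3):
  θ_2 = M₀a/EI  [x>a] = 13·3/20000 = 39/20000 rad
Load 3 — point force P=20 kN at a=9/2 m (b=L-a=3/2):
  θ_3 = -Px(2a-x)/(2EI)  [x≤a] = -20·(18/5)·(2·(9/2)-(18/5))/(2·20000) = -243/25000 rad
Superposition: θ = Σ θ_i = -315231/12500000 rad ≈ -0.025218 rad

θ(18/5) = -315231/12500000 rad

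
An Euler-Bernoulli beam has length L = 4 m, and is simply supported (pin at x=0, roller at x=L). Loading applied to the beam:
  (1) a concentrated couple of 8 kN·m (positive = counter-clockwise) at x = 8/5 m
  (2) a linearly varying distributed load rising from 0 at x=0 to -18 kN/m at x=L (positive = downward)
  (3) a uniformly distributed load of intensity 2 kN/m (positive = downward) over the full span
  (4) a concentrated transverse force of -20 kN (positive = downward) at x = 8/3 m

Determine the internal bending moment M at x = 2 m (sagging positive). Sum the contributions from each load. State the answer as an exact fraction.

Load 1 — applied couple M₀=8 kN·m at a=8/5 m (b=L-a=12/5):
  M_1 = M₀x/L - M₀  [x>a] = 8·2/4 - 8 = -4 kN·m
Load 2 — triangular load w₀=-18 kN/m (0→w₀ over full span):
  M_2 = w₀Lx/6 - w₀x³/(6L) = (-18)·4·2/6 - (-18)·2³/(6·4) = -18 kN·m
Load 3 — uniform load w=2 kN/m over full span:
  M_3 = wx(L-x)/2 = 2·2·(4-2)/2 = 4 kN·m
Load 4 — point force P=-20 kN at a=8/3 m (b=L-a=4/3):
  M_4 = Pbx/L  [x≤a] = (-20)·(4/3)·2/4 = -40/3 kN·m
Superposition: M = Σ M_i = -94/3 kN·m ≈ -31.333333 kN·m

M(2) = -94/3 kN·m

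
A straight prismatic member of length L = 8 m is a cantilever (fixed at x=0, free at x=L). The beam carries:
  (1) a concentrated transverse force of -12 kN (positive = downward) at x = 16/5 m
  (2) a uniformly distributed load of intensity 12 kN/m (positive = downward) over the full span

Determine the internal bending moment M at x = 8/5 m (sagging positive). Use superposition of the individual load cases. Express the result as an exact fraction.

Load 1 — point force P=-12 kN at a=16/5 m (b=L-a=24/5):
  M_1 = -P(a-x)  [x≤a] = -(-12)·((16/5)-(8/5)) = 96/5 kN·m
Load 2 — uniform load w=12 kN/m over full span:
  M_2 = -w(L-x)²/2 = -12·(8-(8/5))²/2 = -6144/25 kN·m
Superposition: M = Σ M_i = -5664/25 kN·m ≈ -226.560000 kN·m

M(8/5) = -5664/25 kN·m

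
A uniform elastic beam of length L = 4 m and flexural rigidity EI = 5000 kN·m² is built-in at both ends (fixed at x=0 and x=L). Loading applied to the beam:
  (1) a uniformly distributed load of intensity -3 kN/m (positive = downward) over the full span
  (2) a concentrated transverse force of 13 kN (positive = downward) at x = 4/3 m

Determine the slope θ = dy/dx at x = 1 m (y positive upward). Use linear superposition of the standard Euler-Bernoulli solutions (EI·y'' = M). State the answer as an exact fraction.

θ(1) = -1/3600 rad

Load 1 — uniform load w=-3 kN/m over full span:
  θ_1 = -wx(L-x)(L-2x)/(12EI) = -(-3)·1·(4-1)·(4-2·1)/(12·5000) = 3/10000 rad
Load 2 — point force P=13 kN at a=4/3 m (b=L-a=8/3):
  θ_2 = -Pb²x(2aL-(3a+b)x)/(2L³EI)  [x≤a] = -13·(8/3)²·1·(2·(4/3)·4-(3·(4/3)+(8/3))·1)/(2·4³·5000) = -13/22500 rad
Superposition: θ = Σ θ_i = -1/3600 rad ≈ -0.000278 rad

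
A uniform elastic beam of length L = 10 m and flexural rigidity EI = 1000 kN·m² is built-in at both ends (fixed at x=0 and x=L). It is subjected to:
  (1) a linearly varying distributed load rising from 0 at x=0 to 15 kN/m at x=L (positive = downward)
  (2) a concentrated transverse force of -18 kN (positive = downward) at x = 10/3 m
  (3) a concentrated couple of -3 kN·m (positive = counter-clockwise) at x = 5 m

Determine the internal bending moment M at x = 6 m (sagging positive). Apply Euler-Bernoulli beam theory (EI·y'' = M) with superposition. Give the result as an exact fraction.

Load 1 — triangular load w₀=15 kN/m (0→w₀ over full span):
  M_1 = 3w₀Lx/20 - w₀L²/30 - w₀x³/(6L) = 3·15·10·6/20 - 15·10²/30 - 15·6³/(6·10) = 31 kN·m
Load 2 — point force P=-18 kN at a=10/3 m (b=L-a=20/3):
  M_2 = Pa²(a+3b)(L-x)/L³ - Pa²b/L²  [x>a] = (-18)·(10/3)²·((10/3)+3·(20/3))·(10-6)/10³ - (-18)·(10/3)²·(20/3)/10² = -16/3 kN·m
Load 3 — applied couple M₀=-3 kN·m at a=5 m (b=L-a=5):
  M_3 = R_Ax - M_A - M₀  [x>a] with R_A=-9/20, M_A=-3/4 = (-9/20)·6 - (-3/4) - (-3) = 21/20 kN·m
Superposition: M = Σ M_i = 1603/60 kN·m ≈ 26.716667 kN·m

M(6) = 1603/60 kN·m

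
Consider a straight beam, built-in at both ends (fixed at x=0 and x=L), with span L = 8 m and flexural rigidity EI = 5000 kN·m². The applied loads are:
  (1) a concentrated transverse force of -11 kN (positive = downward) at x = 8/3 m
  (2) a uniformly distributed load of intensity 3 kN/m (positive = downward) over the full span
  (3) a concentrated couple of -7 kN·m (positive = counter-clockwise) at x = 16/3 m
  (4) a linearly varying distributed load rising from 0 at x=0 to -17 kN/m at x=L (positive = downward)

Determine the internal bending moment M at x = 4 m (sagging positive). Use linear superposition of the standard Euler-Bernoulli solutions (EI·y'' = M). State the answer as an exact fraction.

Load 1 — point force P=-11 kN at a=8/3 m (b=L-a=16/3):
  M_1 = Pa²(a+3b)(L-x)/L³ - Pa²b/L²  [x>a] = (-11)·(8/3)²·((8/3)+3·(16/3))·(8-4)/8³ - (-11)·(8/3)²·(16/3)/8² = -44/9 kN·m
Load 2 — uniform load w=3 kN/m over full span:
  M_2 = wLx/2 - wL²/12 - wx²/2 = 3·8·4/2 - 3·8²/12 - 3·4²/2 = 8 kN·m
Load 3 — applied couple M₀=-7 kN·m at a=16/3 m (b=L-a=8/3):
  M_3 = R_Ax - M_A  [x≤a] with R_A=-7/6, M_A=-7/3 = (-7/6)·4 - (-7/3) = -7/3 kN·m
Load 4 — triangular load w₀=-17 kN/m (0→w₀ over full span):
  M_4 = 3w₀Lx/20 - w₀L²/30 - w₀x³/(6L) = 3·(-17)·8·4/20 - (-17)·8²/30 - (-17)·4³/(6·8) = -68/3 kN·m
Superposition: M = Σ M_i = -197/9 kN·m ≈ -21.888889 kN·m

M(4) = -197/9 kN·m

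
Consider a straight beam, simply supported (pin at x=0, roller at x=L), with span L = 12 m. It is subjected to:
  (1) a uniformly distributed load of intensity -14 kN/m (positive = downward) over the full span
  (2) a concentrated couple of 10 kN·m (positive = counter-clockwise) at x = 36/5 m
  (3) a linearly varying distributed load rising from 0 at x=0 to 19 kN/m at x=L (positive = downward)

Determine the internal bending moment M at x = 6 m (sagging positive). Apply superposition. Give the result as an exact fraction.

Load 1 — uniform load w=-14 kN/m over full span:
  M_1 = wx(L-x)/2 = (-14)·6·(12-6)/2 = -252 kN·m
Load 2 — applied couple M₀=10 kN·m at a=36/5 m (b=L-a=24/5):
  M_2 = M₀x/L  [x≤a] = 10·6/12 = 5 kN·m
Load 3 — triangular load w₀=19 kN/m (0→w₀ over full span):
  M_3 = w₀Lx/6 - w₀x³/(6L) = 19·12·6/6 - 19·6³/(6·12) = 171 kN·m
Superposition: M = Σ M_i = -76 kN·m ≈ -76.000000 kN·m

M(6) = -76 kN·m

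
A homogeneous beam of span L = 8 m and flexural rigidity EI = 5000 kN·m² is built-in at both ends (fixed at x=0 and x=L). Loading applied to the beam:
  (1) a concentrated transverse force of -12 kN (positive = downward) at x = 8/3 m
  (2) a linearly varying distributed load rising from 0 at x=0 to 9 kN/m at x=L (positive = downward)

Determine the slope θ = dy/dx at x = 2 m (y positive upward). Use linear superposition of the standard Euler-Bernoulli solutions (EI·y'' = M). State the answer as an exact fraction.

Load 1 — point force P=-12 kN at a=8/3 m (b=L-a=16/3):
  θ_1 = -Pb²x(2aL-(3a+b)x)/(2L³EI)  [x≤a] = -(-12)·(16/3)²·2·(2·(8/3)·8-(3·(8/3)+(16/3))·2)/(2·8³·5000) = 4/1875 rad
Load 2 — triangular load w₀=9 kN/m (0→w₀ over full span):
  θ_2 = -w₀(2x(L-x)(L-2x)(x+2L)+x²(L-x)²)/(120LEI) = -9·(2·2·(8-2)·(8-2·2)·(2+2·8)+2²·(8-2)²)/(120·8·5000) = -351/100000 rad
Superposition: θ = Σ θ_i = -413/300000 rad ≈ -0.001377 rad

θ(2) = -413/300000 rad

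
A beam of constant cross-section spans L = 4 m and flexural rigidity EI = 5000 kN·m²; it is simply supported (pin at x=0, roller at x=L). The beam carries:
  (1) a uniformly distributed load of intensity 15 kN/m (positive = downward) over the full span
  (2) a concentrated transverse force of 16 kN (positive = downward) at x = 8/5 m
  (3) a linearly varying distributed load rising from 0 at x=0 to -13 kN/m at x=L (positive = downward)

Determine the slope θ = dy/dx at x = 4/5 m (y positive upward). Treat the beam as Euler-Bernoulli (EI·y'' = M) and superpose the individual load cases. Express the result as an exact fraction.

Load 1 — uniform load w=15 kN/m over full span:
  θ_1 = -w(L³-6Lx²+4x³)/(24EI) = -15·(4³-6·4·(4/5)²+4·(4/5)³)/(24·5000) = -99/15625 rad
Load 2 — point force P=16 kN at a=8/5 m (b=L-a=12/5):
  θ_2 = -Pb(L²-b²-3x²)/(6LEI)  [x≤a] = -16·(12/5)·(4²-(12/5)²-3·(4/5)²)/(6·4·5000) = -208/78125 rad
Load 3 — triangular load w₀=-13 kN/m (0→w₀ over full span):
  θ_3 = -w₀(7L⁴-30L²x²+15x⁴)/(360LEI) = -(-13)·(7·4⁴-30·4²·(4/5)²+15·(4/5)⁴)/(360·4·5000) = 9464/3515625 rad
Superposition: θ = Σ θ_i = -22171/3515625 rad ≈ -0.006306 rad

θ(4/5) = -22171/3515625 rad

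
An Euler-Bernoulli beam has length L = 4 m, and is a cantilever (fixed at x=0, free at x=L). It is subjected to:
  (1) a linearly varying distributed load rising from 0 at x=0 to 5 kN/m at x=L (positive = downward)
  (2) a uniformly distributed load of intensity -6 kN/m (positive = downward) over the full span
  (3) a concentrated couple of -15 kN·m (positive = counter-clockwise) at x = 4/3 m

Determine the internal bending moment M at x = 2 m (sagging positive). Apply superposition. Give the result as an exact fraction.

M(2) = 11/3 kN·m

Load 1 — triangular load w₀=5 kN/m (0→w₀ over full span):
  M_1 = w₀Lx/2 - w₀L²/3 - w₀x³/(6L) = 5·4·2/2 - 5·4²/3 - 5·2³/(6·4) = -25/3 kN·m
Load 2 — uniform load w=-6 kN/m over full span:
  M_2 = -w(L-x)²/2 = -(-6)·(4-2)²/2 = 12 kN·m
Load 3 — applied couple M₀=-15 kN·m at a=4/3 m (b=L-a=8/3):
  M_3 = 0  [x>a] = 0 kN·m
Superposition: M = Σ M_i = 11/3 kN·m ≈ 3.666667 kN·m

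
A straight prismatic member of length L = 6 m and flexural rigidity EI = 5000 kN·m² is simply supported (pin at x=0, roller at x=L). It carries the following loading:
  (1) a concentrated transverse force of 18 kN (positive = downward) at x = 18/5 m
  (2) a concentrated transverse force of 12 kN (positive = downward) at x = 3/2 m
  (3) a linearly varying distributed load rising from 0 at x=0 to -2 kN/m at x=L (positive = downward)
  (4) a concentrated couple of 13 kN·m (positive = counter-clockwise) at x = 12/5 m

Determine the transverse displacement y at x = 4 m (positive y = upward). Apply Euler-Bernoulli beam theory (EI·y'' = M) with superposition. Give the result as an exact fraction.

y(4) = -326483/22500000 m

Load 1 — point force P=18 kN at a=18/5 m (b=L-a=12/5):
  y_1 = -Pa(L-x)(2Lx-a²-x²)/(6LEI)  [x>a] = -18·(18/5)·(6-4)·(2·6·4-(18/5)²-4²)/(6·6·5000) = -1071/78125 m
Load 2 — point force P=12 kN at a=3/2 m (b=L-a=9/2):
  y_2 = -Pa(L-x)(2Lx-a²-x²)/(6LEI)  [x>a] = -12·(3/2)·(6-4)·(2·6·4-(3/2)²-4²)/(6·6·5000) = -119/20000 m
Load 3 — triangular load w₀=-2 kN/m (0→w₀ over full span):
  y_3 = -w₀x(7L⁴-10L²x²+3x⁴)/(360LEI) = -(-2)·4·(7·6⁴-10·6²·4²+3·4⁴)/(360·6·5000) = 17/5625 m
Load 4 — applied couple M₀=13 kN·m at a=12/5 m (b=L-a=18/5):
  y_4 = (M₀x³/(6L)-M₀(x-a)²/2+C₁x)/EI  [x>a] with C₁=M₀(3b²-L²)/(6L)=26/25 = (13·4³/(6·6)-13·(4-(12/5))²/2+(26/25)·4)/5000 = 299/140625 m
Superposition: y = Σ y_i = -326483/22500000 m ≈ -0.014510 m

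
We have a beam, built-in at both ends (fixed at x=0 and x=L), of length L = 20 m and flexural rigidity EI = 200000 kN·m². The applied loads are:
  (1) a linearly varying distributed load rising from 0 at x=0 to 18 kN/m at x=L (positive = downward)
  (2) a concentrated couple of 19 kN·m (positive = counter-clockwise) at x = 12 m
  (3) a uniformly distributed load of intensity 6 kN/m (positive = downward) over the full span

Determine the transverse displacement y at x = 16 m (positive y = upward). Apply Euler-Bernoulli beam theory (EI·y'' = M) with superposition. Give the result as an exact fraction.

Load 1 — triangular load w₀=18 kN/m (0→w₀ over full span):
  y_1 = -w₀x²(L-x)²(x+2L)/(120LEI) = -18·16²·(20-16)²·(16+2·20)/(120·20·200000) = -672/78125 m
Load 2 — applied couple M₀=19 kN·m at a=12 m (b=L-a=8):
  y_2 = (R_Ax³/6 - M_Ax²/2 - M₀(x-a)²/2)/EI  [x>a] with R_A=171/125, M_A=152/25 = ((171/125)·16³/6 - (152/25)·16²/2 - 19·(16-12)²/2)/200000 = 57/3125000 m
Load 3 — uniform load w=6 kN/m over full span:
  y_3 = -wx²(L-x)²/(24EI) = -6·16²·(20-16)²/(24·200000) = -16/3125 m
Superposition: y = Σ y_i = -42823/3125000 m ≈ -0.013703 m

y(16) = -42823/3125000 m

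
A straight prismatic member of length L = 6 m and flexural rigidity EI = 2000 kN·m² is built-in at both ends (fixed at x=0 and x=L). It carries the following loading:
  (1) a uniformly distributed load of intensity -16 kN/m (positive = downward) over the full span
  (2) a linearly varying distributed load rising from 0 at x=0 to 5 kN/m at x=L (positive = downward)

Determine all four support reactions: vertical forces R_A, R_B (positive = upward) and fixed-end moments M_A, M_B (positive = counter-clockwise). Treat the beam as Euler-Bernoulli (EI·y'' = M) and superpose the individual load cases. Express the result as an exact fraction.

R_A = -87/2 kN, M_A = -42 kN·m, R_B = -75/2 kN, M_B = 39 kN·m

Load 1 — uniform load w=-16 kN/m over full span:
  R_A = wL/2 = (-16)·6/2 = -48 kN
  M_A = wL²/12 = (-16)·6²/12 = -48 kN·m
  R_B = wL/2 = (-16)·6/2 = -48 kN
  M_B = -wL²/12 = -(-16)·6²/12 = 48 kN·m
Load 2 — triangular load w₀=5 kN/m (0→w₀ over full span):
  R_A = 3w₀L/20 = 3·5·6/20 = 9/2 kN
  M_A = w₀L²/30 = 5·6²/30 = 6 kN·m
  R_B = 7w₀L/20 = 7·5·6/20 = 21/2 kN
  M_B = -w₀L²/20 = -5·6²/20 = -9 kN·m
Superposition: R_A = -87/2 kN, M_A = -42 kN·m, R_B = -75/2 kN, M_B = 39 kN·m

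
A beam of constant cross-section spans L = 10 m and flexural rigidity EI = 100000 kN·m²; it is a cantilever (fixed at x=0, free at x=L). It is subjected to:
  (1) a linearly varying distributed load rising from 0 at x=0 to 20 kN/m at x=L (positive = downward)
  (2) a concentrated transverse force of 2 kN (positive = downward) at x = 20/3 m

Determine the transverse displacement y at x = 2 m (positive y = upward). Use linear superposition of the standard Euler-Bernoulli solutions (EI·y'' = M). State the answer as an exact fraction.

y(2) = -574/46875 m

Load 1 — triangular load w₀=20 kN/m (0→w₀ over full span):
  y_1 = (w₀Lx³/12-w₀L²x²/6-w₀x⁵/(120L))/EI = (20·10·2³/12-20·10²·2²/6-20·2⁵/(120·10))/100000 = -2251/187500 m
Load 2 — point force P=2 kN at a=20/3 m (b=L-a=10/3):
  y_2 = -Px²(3a-x)/(6EI)  [x≤a] = -2·2²·(3·(20/3)-2)/(6·100000) = -3/12500 m
Superposition: y = Σ y_i = -574/46875 m ≈ -0.012245 m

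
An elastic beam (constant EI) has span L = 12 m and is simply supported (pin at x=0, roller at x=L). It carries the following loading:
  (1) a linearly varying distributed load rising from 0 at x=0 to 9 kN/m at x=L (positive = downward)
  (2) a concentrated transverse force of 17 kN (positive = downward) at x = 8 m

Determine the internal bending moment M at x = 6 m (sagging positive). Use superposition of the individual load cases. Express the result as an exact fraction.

Load 1 — triangular load w₀=9 kN/m (0→w₀ over full span):
  M_1 = w₀Lx/6 - w₀x³/(6L) = 9·12·6/6 - 9·6³/(6·12) = 81 kN·m
Load 2 — point force P=17 kN at a=8 m (b=L-a=4):
  M_2 = Pbx/L  [x≤a] = 17·4·6/12 = 34 kN·m
Superposition: M = Σ M_i = 115 kN·m ≈ 115.000000 kN·m

M(6) = 115 kN·m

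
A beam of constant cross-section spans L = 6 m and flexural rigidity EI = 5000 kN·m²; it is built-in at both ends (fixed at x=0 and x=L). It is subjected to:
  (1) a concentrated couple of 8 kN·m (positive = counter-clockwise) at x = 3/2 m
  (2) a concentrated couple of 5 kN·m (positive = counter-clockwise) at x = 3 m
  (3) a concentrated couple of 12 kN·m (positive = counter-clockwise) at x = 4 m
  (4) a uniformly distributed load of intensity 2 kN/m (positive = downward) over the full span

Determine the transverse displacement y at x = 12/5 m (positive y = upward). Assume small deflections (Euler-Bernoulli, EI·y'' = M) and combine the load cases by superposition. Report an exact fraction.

y(12/5) = -4863/3125000 m

Load 1 — applied couple M₀=8 kN·m at a=3/2 m (b=L-a=9/2):
  y_1 = (R_Ax³/6 - M_Ax²/2 - M₀(x-a)²/2)/EI  [x>a] with R_A=3/2, M_A=-3/2 = ((3/2)·(12/5)³/6 - (-3/2)·(12/5)²/2 - 8·((12/5)-(3/2))²/2)/5000 = 567/625000 m
Load 2 — applied couple M₀=5 kN·m at a=3 m (b=L-a=3):
  y_2 = (R_Ax³/6 - M_Ax²/2)/EI  [x≤a] with R_A=5/4, M_A=5/4 = ((5/4)·(12/5)³/6 - (5/4)·(12/5)²/2)/5000 = -9/62500 m
Load 3 — applied couple M₀=12 kN·m at a=4 m (b=L-a=2):
  y_3 = (R_Ax³/6 - M_Ax²/2)/EI  [x≤a] with R_A=8/3, M_A=4 = ((8/3)·(12/5)³/6 - 4·(12/5)²/2)/5000 = -84/78125 m
Load 4 — uniform load w=2 kN/m over full span:
  y_4 = -wx²(L-x)²/(24EI) = -2·(12/5)²·(6-(12/5))²/(24·5000) = -486/390625 m
Superposition: y = Σ y_i = -4863/3125000 m ≈ -0.001556 m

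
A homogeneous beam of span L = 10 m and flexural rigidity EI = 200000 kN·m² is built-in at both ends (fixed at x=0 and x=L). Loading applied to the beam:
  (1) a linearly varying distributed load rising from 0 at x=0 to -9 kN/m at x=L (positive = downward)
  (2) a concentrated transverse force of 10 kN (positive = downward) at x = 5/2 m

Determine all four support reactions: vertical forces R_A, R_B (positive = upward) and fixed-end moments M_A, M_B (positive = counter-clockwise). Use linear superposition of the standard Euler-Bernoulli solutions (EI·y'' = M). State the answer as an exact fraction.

Load 1 — triangular load w₀=-9 kN/m (0→w₀ over full span):
  R_A = 3w₀L/20 = 3·(-9)·10/20 = -27/2 kN
  M_A = w₀L²/30 = (-9)·10²/30 = -30 kN·m
  R_B = 7w₀L/20 = 7·(-9)·10/20 = -63/2 kN
  M_B = -w₀L²/20 = -(-9)·10²/20 = 45 kN·m
Load 2 — point force P=10 kN at a=5/2 m (b=L-a=15/2):
  R_A = Pb²(3a+b)/L³ = 10·(15/2)²·(3·(5/2)+(15/2))/10³ = 135/16 kN
  M_A = Pab²/L² = 10·(5/2)·(15/2)²/10² = 225/16 kN·m
  R_B = Pa²(a+3b)/L³ = 10·(5/2)²·((5/2)+3·(15/2))/10³ = 25/16 kN
  M_B = -Pa²b/L² = -10·(5/2)²·(15/2)/10² = -75/16 kN·m
Superposition: R_A = -81/16 kN, M_A = -255/16 kN·m, R_B = -479/16 kN, M_B = 645/16 kN·m

R_A = -81/16 kN, M_A = -255/16 kN·m, R_B = -479/16 kN, M_B = 645/16 kN·m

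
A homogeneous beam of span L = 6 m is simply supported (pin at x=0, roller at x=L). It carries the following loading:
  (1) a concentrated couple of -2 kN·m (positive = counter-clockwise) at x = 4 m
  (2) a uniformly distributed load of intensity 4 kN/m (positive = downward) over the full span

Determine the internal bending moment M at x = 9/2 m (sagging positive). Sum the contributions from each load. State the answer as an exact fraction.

M(9/2) = 14 kN·m

Load 1 — applied couple M₀=-2 kN·m at a=4 m (b=L-a=2):
  M_1 = M₀x/L - M₀  [x>a] = (-2)·(9/2)/6 - (-2) = 1/2 kN·m
Load 2 — uniform load w=4 kN/m over full span:
  M_2 = wx(L-x)/2 = 4·(9/2)·(6-(9/2))/2 = 27/2 kN·m
Superposition: M = Σ M_i = 14 kN·m ≈ 14.000000 kN·m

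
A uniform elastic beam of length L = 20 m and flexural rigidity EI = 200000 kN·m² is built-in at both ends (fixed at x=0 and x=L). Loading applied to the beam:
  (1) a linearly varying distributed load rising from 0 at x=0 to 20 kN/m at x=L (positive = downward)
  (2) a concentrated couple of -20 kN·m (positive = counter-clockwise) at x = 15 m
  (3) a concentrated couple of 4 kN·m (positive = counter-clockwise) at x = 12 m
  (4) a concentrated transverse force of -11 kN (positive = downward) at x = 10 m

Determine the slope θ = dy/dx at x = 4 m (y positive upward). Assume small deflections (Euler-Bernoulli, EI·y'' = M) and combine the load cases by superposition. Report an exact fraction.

θ(4) = -97153/37500000 rad

Load 1 — triangular load w₀=20 kN/m (0→w₀ over full span):
  θ_1 = -w₀(2x(L-x)(L-2x)(x+2L)+x²(L-x)²)/(120LEI) = -20·(2·4·(20-4)·(20-2·4)·(4+2·20)+4²·(20-4)²)/(120·20·200000) = -28/9375 rad
Load 2 — applied couple M₀=-20 kN·m at a=15 m (b=L-a=5):
  θ_2 = (R_Ax²/2 - M_Ax)/EI  [x≤a] with R_A=-9/8, M_A=-25/4 = ((-9/8)·4²/2 - (-25/4)·4)/200000 = 1/12500 rad
Load 3 — applied couple M₀=4 kN·m at a=12 m (b=L-a=8):
  θ_3 = (R_Ax²/2 - M_Ax)/EI  [x≤a] with R_A=36/125, M_A=32/25 = ((36/125)·4²/2 - (32/25)·4)/200000 = -11/781250 rad
Load 4 — point force P=-11 kN at a=10 m (b=L-a=10):
  θ_4 = -Pb²x(2aL-(3a+b)x)/(2L³EI)  [x≤a] = -(-11)·10²·4·(2·10·20-(3·10+10)·4)/(2·20³·200000) = 33/100000 rad
Superposition: θ = Σ θ_i = -97153/37500000 rad ≈ -0.002591 rad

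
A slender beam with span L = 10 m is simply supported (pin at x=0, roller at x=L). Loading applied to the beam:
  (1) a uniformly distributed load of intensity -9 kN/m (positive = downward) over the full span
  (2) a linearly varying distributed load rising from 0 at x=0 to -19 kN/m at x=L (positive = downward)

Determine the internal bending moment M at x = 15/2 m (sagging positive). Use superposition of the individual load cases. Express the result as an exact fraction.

Load 1 — uniform load w=-9 kN/m over full span:
  M_1 = wx(L-x)/2 = (-9)·(15/2)·(10-(15/2))/2 = -675/8 kN·m
Load 2 — triangular load w₀=-19 kN/m (0→w₀ over full span):
  M_2 = w₀Lx/6 - w₀x³/(6L) = (-19)·10·(15/2)/6 - (-19)·(15/2)³/(6·10) = -3325/32 kN·m
Superposition: M = Σ M_i = -6025/32 kN·m ≈ -188.281250 kN·m

M(15/2) = -6025/32 kN·m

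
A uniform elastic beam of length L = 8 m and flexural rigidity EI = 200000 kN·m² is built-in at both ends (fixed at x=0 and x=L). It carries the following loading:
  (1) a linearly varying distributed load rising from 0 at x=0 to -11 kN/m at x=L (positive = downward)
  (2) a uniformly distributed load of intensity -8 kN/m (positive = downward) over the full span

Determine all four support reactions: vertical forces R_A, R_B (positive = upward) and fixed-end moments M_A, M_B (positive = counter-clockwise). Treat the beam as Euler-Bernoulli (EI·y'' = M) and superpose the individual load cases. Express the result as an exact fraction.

R_A = -226/5 kN, M_A = -992/15 kN·m, R_B = -314/5 kN, M_B = 1168/15 kN·m

Load 1 — triangular load w₀=-11 kN/m (0→w₀ over full span):
  R_A = 3w₀L/20 = 3·(-11)·8/20 = -66/5 kN
  M_A = w₀L²/30 = (-11)·8²/30 = -352/15 kN·m
  R_B = 7w₀L/20 = 7·(-11)·8/20 = -154/5 kN
  M_B = -w₀L²/20 = -(-11)·8²/20 = 176/5 kN·m
Load 2 — uniform load w=-8 kN/m over full span:
  R_A = wL/2 = (-8)·8/2 = -32 kN
  M_A = wL²/12 = (-8)·8²/12 = -128/3 kN·m
  R_B = wL/2 = (-8)·8/2 = -32 kN
  M_B = -wL²/12 = -(-8)·8²/12 = 128/3 kN·m
Superposition: R_A = -226/5 kN, M_A = -992/15 kN·m, R_B = -314/5 kN, M_B = 1168/15 kN·m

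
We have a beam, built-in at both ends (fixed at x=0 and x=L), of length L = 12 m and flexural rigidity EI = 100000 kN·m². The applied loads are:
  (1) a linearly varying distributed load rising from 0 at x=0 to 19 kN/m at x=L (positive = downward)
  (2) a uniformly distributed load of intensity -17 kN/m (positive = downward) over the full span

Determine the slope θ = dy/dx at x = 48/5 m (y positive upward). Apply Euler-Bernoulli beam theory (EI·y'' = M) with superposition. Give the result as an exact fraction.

θ(48/5) = -1854/1953125 rad

Load 1 — triangular load w₀=19 kN/m (0→w₀ over full span):
  θ_1 = -w₀(2x(L-x)(L-2x)(x+2L)+x²(L-x)²)/(120LEI) = -19·(2·(48/5)·(12-(48/5))·(12-2·(48/5))·((48/5)+2·12)+(48/5)²·(12-(48/5))²)/(120·12·100000) = 2736/1953125 rad
Load 2 — uniform load w=-17 kN/m over full span:
  θ_2 = -wx(L-x)(L-2x)/(12EI) = -(-17)·(48/5)·(12-(48/5))·(12-2·(48/5))/(12·100000) = -918/390625 rad
Superposition: θ = Σ θ_i = -1854/1953125 rad ≈ -0.000949 rad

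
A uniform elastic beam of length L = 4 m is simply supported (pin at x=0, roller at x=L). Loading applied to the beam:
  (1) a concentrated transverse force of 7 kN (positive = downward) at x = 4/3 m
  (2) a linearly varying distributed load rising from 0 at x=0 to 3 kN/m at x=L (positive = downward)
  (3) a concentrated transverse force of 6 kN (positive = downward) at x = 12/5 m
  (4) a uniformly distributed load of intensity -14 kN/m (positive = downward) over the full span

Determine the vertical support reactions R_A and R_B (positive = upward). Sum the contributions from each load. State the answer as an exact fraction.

R_A = -284/15 kN, R_B = -271/15 kN

Load 1 — point force P=7 kN at a=4/3 m (b=L-a=8/3):
  R_A = Pb/L = 7·(8/3)/4 = 14/3 kN
  R_B = Pa/L = 7·(4/3)/4 = 7/3 kN
Load 2 — triangular load w₀=3 kN/m (0→w₀ over full span):
  R_A = w₀L/6 = 3·4/6 = 2 kN
  R_B = w₀L/3 = 3·4/3 = 4 kN
Load 3 — point force P=6 kN at a=12/5 m (b=L-a=8/5):
  R_A = Pb/L = 6·(8/5)/4 = 12/5 kN
  R_B = Pa/L = 6·(12/5)/4 = 18/5 kN
Load 4 — uniform load w=-14 kN/m over full span:
  R_A = wL/2 = (-14)·4/2 = -28 kN
  R_B = wL/2 = (-14)·4/2 = -28 kN
Superposition: R_A = -284/15 kN, R_B = -271/15 kN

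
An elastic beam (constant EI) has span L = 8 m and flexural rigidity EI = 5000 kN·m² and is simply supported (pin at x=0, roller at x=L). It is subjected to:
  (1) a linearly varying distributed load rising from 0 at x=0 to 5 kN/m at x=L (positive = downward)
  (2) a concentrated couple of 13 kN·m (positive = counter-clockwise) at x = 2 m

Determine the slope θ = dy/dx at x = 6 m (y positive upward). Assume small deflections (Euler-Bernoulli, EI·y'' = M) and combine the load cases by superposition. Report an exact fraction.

Load 1 — triangular load w₀=5 kN/m (0→w₀ over full span):
  θ_1 = -w₀(7L⁴-30L²x²+15x⁴)/(360LEI) = -5·(7·8⁴-30·8²·6²+15·6⁴)/(360·8·5000) = 1313/180000 rad
Load 2 — applied couple M₀=13 kN·m at a=2 m (b=L-a=6):
  θ_2 = (M₀x²/(2L)-M₀(x-a)+C₁)/EI  [x>a] with C₁=M₀(3b²-L²)/(6L)=143/12 = (13·6²/(2·8)-13·(6-2)+(143/12))/5000 = -13/6000 rad
Superposition: θ = Σ θ_i = 923/180000 rad ≈ 0.005128 rad

θ(6) = 923/180000 rad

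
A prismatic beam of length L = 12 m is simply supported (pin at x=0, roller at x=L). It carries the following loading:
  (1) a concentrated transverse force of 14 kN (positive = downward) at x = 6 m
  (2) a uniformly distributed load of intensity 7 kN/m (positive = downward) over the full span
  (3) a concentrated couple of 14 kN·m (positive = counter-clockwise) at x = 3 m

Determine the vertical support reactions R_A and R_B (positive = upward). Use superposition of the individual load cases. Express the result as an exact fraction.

Load 1 — point force P=14 kN at a=6 m (b=L-a=6):
  R_A = Pb/L = 14·6/12 = 7 kN
  R_B = Pa/L = 14·6/12 = 7 kN
Load 2 — uniform load w=7 kN/m over full span:
  R_A = wL/2 = 7·12/2 = 42 kN
  R_B = wL/2 = 7·12/2 = 42 kN
Load 3 — applied couple M₀=14 kN·m at a=3 m (b=L-a=9):
  R_A = M₀/L = 14/12 = 7/6 kN
  R_B = -M₀/L = -14/12 = -7/6 kN
Superposition: R_A = 301/6 kN, R_B = 287/6 kN

R_A = 301/6 kN, R_B = 287/6 kN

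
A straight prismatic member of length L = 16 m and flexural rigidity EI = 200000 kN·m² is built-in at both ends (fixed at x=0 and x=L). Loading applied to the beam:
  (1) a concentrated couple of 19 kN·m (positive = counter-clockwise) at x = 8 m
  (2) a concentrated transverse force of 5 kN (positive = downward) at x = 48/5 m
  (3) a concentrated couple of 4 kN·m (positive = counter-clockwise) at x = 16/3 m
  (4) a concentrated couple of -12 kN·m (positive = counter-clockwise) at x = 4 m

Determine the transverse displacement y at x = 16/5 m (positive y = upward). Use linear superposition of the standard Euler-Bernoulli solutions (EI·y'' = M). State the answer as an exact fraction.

Load 1 — applied couple M₀=19 kN·m at a=8 m (b=L-a=8):
  y_1 = (R_Ax³/6 - M_Ax²/2)/EI  [x≤a] with R_A=57/32, M_A=19/4 = ((57/32)·(16/5)³/6 - (19/4)·(16/5)²/2)/200000 = -57/781250 m
Load 2 — point force P=5 kN at a=48/5 m (b=L-a=32/5):
  y_2 = -Pb²x²(3aL-(3a+b)x)/(6L³EI)  [x≤a] = -5·(32/5)²·(16/5)²·(3·(48/5)·16-(3·(48/5)+(32/5))·(16/5))/(6·16³·200000) = -4352/29296875 m
Load 3 — applied couple M₀=4 kN·m at a=16/3 m (b=L-a=32/3):
  y_3 = (R_Ax³/6 - M_Ax²/2)/EI  [x≤a] with R_A=1/3, M_A=0 = ((1/3)·(16/5)³/6 - 0·(16/5)²/2)/200000 = 32/3515625 m
Load 4 — applied couple M₀=-12 kN·m at a=4 m (b=L-a=12):
  y_4 = (R_Ax³/6 - M_Ax²/2)/EI  [x≤a] with R_A=-27/32, M_A=9/4 = ((-27/32)·(16/5)³/6 - (9/4)·(16/5)²/2)/200000 = -63/781250 m
Superposition: y = Σ y_i = -25756/87890625 m ≈ -0.000293 m

y(16/5) = -25756/87890625 m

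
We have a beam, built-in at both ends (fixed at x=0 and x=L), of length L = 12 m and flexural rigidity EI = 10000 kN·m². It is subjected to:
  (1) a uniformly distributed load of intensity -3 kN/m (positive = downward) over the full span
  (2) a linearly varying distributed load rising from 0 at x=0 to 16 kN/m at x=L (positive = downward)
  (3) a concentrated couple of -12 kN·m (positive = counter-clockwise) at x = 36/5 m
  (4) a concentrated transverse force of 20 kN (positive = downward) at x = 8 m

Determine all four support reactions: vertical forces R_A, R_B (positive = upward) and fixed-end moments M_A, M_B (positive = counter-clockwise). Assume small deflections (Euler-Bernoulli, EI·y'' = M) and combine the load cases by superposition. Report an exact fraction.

Load 1 — uniform load w=-3 kN/m over full span:
  R_A = wL/2 = (-3)·12/2 = -18 kN
  M_A = wL²/12 = (-3)·12²/12 = -36 kN·m
  R_B = wL/2 = (-3)·12/2 = -18 kN
  M_B = -wL²/12 = -(-3)·12²/12 = 36 kN·m
Load 2 — triangular load w₀=16 kN/m (0→w₀ over full span):
  R_A = 3w₀L/20 = 3·16·12/20 = 144/5 kN
  M_A = w₀L²/30 = 16·12²/30 = 384/5 kN·m
  R_B = 7w₀L/20 = 7·16·12/20 = 336/5 kN
  M_B = -w₀L²/20 = -16·12²/20 = -576/5 kN·m
Load 3 — applied couple M₀=-12 kN·m at a=36/5 m (b=L-a=24/5):
  R_A = 6M₀ab/L³ = 6·(-12)·(36/5)·(24/5)/12³ = -36/25 kN
  M_A = M₀b(2a-b)/L² = (-12)·(24/5)·(2·(36/5)-(24/5))/12² = -96/25 kN·m
  R_B = -6M₀ab/L³ = -6·(-12)·(36/5)·(24/5)/12³ = 36/25 kN
  M_B = M₀a(2b-a)/L² = (-12)·(36/5)·(2·(24/5)-(36/5))/12² = -36/25 kN·m
Load 4 — point force P=20 kN at a=8 m (b=L-a=4):
  R_A = Pb²(3a+b)/L³ = 20·4²·(3·8+4)/12³ = 140/27 kN
  M_A = Pab²/L² = 20·8·4²/12² = 160/9 kN·m
  R_B = Pa²(a+3b)/L³ = 20·8²·(8+3·4)/12³ = 400/27 kN
  M_B = -Pa²b/L² = -20·8²·4/12² = -320/9 kN·m
Superposition: R_A = 9818/675 kN, M_A = 12316/225 kN·m, R_B = 44182/675 kN, M_B = -26144/225 kN·m

R_A = 9818/675 kN, M_A = 12316/225 kN·m, R_B = 44182/675 kN, M_B = -26144/225 kN·m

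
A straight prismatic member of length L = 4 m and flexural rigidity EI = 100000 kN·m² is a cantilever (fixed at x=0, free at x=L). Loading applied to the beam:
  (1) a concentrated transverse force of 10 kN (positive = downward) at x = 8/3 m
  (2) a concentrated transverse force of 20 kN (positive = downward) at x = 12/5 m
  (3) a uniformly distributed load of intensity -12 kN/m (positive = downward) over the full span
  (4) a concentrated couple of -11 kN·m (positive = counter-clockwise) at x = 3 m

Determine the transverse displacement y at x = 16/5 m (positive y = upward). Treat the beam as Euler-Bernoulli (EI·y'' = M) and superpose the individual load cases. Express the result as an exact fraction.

Load 1 — point force P=10 kN at a=8/3 m (b=L-a=4/3):
  y_1 = -Pa²(3x-a)/(6EI)  [x>a] = -10·(8/3)²·(3·(16/5)-(8/3))/(6·100000) = -208/253125 m
Load 2 — point force P=20 kN at a=12/5 m (b=L-a=8/5):
  y_2 = -Pa²(3x-a)/(6EI)  [x>a] = -20·(12/5)²·(3·(16/5)-(12/5))/(6·100000) = -108/78125 m
Load 3 — uniform load w=-12 kN/m over full span:
  y_3 = -wx²(x²-4Lx+6L²)/(24EI) = -(-12)·(16/5)²·((16/5)²-4·4·(16/5)+6·4²)/(24·100000) = 5504/1953125 m
Load 4 — applied couple M₀=-11 kN·m at a=3 m (b=L-a=1):
  y_4 = M₀a(2x-a)/(2EI)  [x>a] = (-11)·3·(2·(16/5)-3)/(2·100000) = -561/1000000 m
Superposition: y = Σ y_i = 535811/10125000000 m ≈ 0.000053 m

y(16/5) = 535811/10125000000 m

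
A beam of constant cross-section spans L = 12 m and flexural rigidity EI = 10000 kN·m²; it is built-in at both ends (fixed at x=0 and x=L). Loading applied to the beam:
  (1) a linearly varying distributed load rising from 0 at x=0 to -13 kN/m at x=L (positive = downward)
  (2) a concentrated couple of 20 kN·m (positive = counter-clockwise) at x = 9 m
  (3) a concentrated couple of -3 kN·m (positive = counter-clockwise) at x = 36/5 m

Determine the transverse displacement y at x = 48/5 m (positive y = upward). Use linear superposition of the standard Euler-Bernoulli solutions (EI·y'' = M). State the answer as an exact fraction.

Load 1 — triangular load w₀=-13 kN/m (0→w₀ over full span):
  y_1 = -w₀x²(L-x)²(x+2L)/(120LEI) = -(-13)·(48/5)²·(12-(48/5))²·((48/5)+2·12)/(120·12·10000) = 157248/9765625 m
Load 2 — applied couple M₀=20 kN·m at a=9 m (b=L-a=3):
  y_2 = (R_Ax³/6 - M_Ax²/2 - M₀(x-a)²/2)/EI  [x>a] with R_A=15/8, M_A=25/4 = ((15/8)·(48/5)³/6 - (25/4)·(48/5)²/2 - 20·((48/5)-9)²/2)/10000 = -189/125000 m
Load 3 — applied couple M₀=-3 kN·m at a=36/5 m (b=L-a=24/5):
  y_3 = (R_Ax³/6 - M_Ax²/2 - M₀(x-a)²/2)/EI  [x>a] with R_A=-9/25, M_A=-24/25 = ((-9/25)·(48/5)³/6 - (-24/25)·(48/5)²/2 - (-3)·((48/5)-(36/5))²/2)/10000 = -81/3906250 m
Superposition: y = Σ y_i = 1138239/78125000 m ≈ 0.014569 m

y(48/5) = 1138239/78125000 m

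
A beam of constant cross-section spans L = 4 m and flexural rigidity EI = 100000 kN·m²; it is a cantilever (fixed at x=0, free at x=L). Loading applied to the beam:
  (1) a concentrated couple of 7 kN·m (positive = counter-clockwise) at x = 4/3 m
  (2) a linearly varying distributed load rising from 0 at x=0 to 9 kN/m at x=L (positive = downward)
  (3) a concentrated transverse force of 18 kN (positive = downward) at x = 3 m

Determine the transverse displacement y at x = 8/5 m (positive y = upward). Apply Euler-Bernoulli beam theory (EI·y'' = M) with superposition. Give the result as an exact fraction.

Load 1 — applied couple M₀=7 kN·m at a=4/3 m (b=L-a=8/3):
  y_1 = M₀a(2x-a)/(2EI)  [x>a] = 7·(4/3)·(2·(8/5)-(4/3))/(2·100000) = 49/562500 m
Load 2 — triangular load w₀=9 kN/m (0→w₀ over full span):
  y_2 = (w₀Lx³/12-w₀L²x²/6-w₀x⁵/(120L))/EI = (9·4·(8/5)³/12-9·4²·(8/5)²/6-9·(8/5)⁵/(120·4))/100000 = -24096/48828125 m
Load 3 — point force P=18 kN at a=3 m (b=L-a=1):
  y_3 = -Px²(3a-x)/(6EI)  [x≤a] = -18·(8/5)²·(3·3-(8/5))/(6·100000) = -222/390625 m
Superposition: y = Σ y_i = -1713331/1757812500 m ≈ -0.000975 m

y(8/5) = -1713331/1757812500 m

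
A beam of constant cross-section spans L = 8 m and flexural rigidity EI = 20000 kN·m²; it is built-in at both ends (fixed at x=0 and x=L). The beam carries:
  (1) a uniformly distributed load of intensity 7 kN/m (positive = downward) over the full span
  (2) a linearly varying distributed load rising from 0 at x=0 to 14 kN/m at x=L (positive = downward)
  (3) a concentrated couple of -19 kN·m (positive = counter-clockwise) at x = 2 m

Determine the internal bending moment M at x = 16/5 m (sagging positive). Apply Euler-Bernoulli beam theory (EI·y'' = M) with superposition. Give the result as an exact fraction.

M(16/5) = 225901/6000 kN·m

Load 1 — uniform load w=7 kN/m over full span:
  M_1 = wLx/2 - wL²/12 - wx²/2 = 7·8·(16/5)/2 - 7·8²/12 - 7·(16/5)²/2 = 1232/75 kN·m
Load 2 — triangular load w₀=14 kN/m (0→w₀ over full span):
  M_2 = 3w₀Lx/20 - w₀L²/30 - w₀x³/(6L) = 3·14·8·(16/5)/20 - 14·8²/30 - 14·(16/5)³/(6·8) = 1792/125 kN·m
Load 3 — applied couple M₀=-19 kN·m at a=2 m (b=L-a=6):
  M_3 = R_Ax - M_A - M₀  [x>a] with R_A=-171/64, M_A=57/16 = (-171/64)·(16/5) - (57/16) - (-19) = 551/80 kN·m
Superposition: M = Σ M_i = 225901/6000 kN·m ≈ 37.650167 kN·m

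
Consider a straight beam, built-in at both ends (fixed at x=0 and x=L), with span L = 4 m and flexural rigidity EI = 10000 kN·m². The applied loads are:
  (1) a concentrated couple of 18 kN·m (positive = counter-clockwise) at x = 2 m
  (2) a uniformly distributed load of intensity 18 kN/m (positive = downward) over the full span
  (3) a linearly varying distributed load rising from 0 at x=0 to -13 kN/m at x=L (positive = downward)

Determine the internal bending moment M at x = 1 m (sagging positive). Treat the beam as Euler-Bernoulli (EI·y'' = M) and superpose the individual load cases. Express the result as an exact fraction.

Load 1 — applied couple M₀=18 kN·m at a=2 m (b=L-a=2):
  M_1 = R_Ax - M_A  [x≤a] with R_A=27/4, M_A=9/2 = (27/4)·1 - (9/2) = 9/4 kN·m
Load 2 — uniform load w=18 kN/m over full span:
  M_2 = wLx/2 - wL²/12 - wx²/2 = 18·4·1/2 - 18·4²/12 - 18·1²/2 = 3 kN·m
Load 3 — triangular load w₀=-13 kN/m (0→w₀ over full span):
  M_3 = 3w₀Lx/20 - w₀L²/30 - w₀x³/(6L) = 3·(-13)·4·1/20 - (-13)·4²/30 - (-13)·1³/(6·4) = -13/40 kN·m
Superposition: M = Σ M_i = 197/40 kN·m ≈ 4.925000 kN·m

M(1) = 197/40 kN·m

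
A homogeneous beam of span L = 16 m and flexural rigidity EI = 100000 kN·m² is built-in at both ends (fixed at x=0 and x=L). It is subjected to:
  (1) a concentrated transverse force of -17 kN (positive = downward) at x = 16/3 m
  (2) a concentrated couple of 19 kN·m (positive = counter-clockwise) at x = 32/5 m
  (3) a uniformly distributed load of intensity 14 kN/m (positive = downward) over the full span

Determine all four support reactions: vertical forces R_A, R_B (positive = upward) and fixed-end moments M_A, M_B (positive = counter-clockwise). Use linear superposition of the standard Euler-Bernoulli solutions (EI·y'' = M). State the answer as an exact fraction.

R_A = 273017/2700 kN, M_A = 175939/675 kN·m, R_B = 285883/2700 kN, M_B = -183896/675 kN·m

Load 1 — point force P=-17 kN at a=16/3 m (b=L-a=32/3):
  R_A = Pb²(3a+b)/L³ = (-17)·(32/3)²·(3·(16/3)+(32/3))/16³ = -340/27 kN
  M_A = Pab²/L² = (-17)·(16/3)·(32/3)²/16² = -1088/27 kN·m
  R_B = Pa²(a+3b)/L³ = (-17)·(16/3)²·((16/3)+3·(32/3))/16³ = -119/27 kN
  M_B = -Pa²b/L² = -(-17)·(16/3)²·(32/3)/16² = 544/27 kN·m
Load 2 — applied couple M₀=19 kN·m at a=32/5 m (b=L-a=48/5):
  R_A = 6M₀ab/L³ = 6·19·(32/5)·(48/5)/16³ = 171/100 kN
  M_A = M₀b(2a-b)/L² = 19·(48/5)·(2·(32/5)-(48/5))/16² = 57/25 kN·m
  R_B = -6M₀ab/L³ = -6·19·(32/5)·(48/5)/16³ = -171/100 kN
  M_B = M₀a(2b-a)/L² = 19·(32/5)·(2·(48/5)-(32/5))/16² = 152/25 kN·m
Load 3 — uniform load w=14 kN/m over full span:
  R_A = wL/2 = 14·16/2 = 112 kN
  M_A = wL²/12 = 14·16²/12 = 896/3 kN·m
  R_B = wL/2 = 14·16/2 = 112 kN
  M_B = -wL²/12 = -14·16²/12 = -896/3 kN·m
Superposition: R_A = 273017/2700 kN, M_A = 175939/675 kN·m, R_B = 285883/2700 kN, M_B = -183896/675 kN·m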